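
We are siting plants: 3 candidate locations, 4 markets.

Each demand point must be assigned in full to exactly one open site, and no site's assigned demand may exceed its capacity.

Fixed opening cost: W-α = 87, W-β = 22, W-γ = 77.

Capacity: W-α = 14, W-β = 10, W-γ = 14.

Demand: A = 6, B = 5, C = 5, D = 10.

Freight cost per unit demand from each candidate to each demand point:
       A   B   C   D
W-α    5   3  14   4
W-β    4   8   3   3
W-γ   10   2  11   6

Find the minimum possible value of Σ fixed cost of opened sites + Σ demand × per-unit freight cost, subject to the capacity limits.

306

Open {W-α, W-β, W-γ}; cheapest assignment that respects the capacities:
  W-α (cap 14, load 11): A, B — cost 6×5 + 5×3 = 45
  W-β (cap 10, load 5): C — cost 5×3 = 15
  W-γ (cap 14, load 10): D — cost 10×6 = 60
  Shipping 120, fixed 186 → total 306.
  Any other capacity-feasible assignment to {W-α, W-β, W-γ} ships for at least 120.
Total demand is 26; every other set of sites either has combined capacity below 26 or cannot fit the demands without splitting one across sites, so {W-α, W-β, W-γ} is the only feasible choice of open sites. Minimum: 306.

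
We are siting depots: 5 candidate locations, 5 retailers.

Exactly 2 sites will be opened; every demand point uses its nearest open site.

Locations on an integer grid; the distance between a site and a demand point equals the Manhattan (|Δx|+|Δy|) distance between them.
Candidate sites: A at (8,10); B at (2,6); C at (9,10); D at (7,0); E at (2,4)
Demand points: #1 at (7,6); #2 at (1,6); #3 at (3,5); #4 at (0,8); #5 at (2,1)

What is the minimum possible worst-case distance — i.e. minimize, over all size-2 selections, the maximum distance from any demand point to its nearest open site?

Open {A, B}.
  Farthest demand point is #1 at distance 5 (to A); all others are ≤ 5.
With {B, C} the worst case is 5.
With {B, D} the worst case is 5.
No size-2 selection achieves below 5.

5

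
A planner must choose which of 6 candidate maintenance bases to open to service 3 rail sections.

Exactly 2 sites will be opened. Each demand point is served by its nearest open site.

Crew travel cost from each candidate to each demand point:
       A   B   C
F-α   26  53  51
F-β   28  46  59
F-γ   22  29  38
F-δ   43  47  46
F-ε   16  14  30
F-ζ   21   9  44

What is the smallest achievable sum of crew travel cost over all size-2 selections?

Open {F-ε, F-ζ}.
  A→F-ε 16, B→F-ζ 9, C→F-ε 30  ⇒ total 55.
Compare {F-α, F-ε}: total 60.
Compare {F-β, F-ε}: total 60.
No size-2 selection does better; minimum is 55.

55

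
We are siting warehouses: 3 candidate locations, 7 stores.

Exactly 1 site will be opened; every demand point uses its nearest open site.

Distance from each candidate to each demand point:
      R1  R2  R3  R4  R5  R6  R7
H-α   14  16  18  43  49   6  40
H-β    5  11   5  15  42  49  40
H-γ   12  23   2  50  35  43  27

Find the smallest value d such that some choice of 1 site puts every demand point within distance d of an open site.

Open {H-α}.
  Farthest demand point is R5 at distance 49 (to H-α); all others are ≤ 49.
With {H-β} the worst case is 49.
With {H-γ} the worst case is 50.
No size-1 selection achieves below 49.

49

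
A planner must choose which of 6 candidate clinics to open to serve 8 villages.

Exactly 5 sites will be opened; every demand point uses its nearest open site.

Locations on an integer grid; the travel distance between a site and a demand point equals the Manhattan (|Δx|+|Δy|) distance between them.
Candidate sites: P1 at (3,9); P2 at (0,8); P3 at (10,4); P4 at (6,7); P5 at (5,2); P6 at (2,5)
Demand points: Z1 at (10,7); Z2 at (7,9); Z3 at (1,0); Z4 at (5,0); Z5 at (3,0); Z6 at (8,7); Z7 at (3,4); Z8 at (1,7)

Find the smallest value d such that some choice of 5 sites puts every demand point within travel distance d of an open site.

6

Open {P1, P2, P3, P4, P5}.
  Farthest demand point is Z3 at travel distance 6 (to P5); all others are ≤ 6.
With {P1, P2, P3, P5, P6} the worst case is 6.
With {P1, P2, P4, P5, P6} the worst case is 6.
No size-5 selection achieves below 6.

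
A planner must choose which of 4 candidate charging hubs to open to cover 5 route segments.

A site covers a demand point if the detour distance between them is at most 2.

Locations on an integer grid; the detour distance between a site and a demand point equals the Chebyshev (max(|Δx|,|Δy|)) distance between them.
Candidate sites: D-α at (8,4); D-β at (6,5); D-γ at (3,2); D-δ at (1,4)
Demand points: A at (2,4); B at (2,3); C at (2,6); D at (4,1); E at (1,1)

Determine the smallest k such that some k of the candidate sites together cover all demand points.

2

Coverage sets (demand points within 2 of each site):
  D-α: {}
  D-β: {}
  D-γ: {A, B, D, E}
  D-δ: {A, B, C}
No single site covers all 5 demand points.
But {D-γ, D-δ} covers everything, so the minimum is 2.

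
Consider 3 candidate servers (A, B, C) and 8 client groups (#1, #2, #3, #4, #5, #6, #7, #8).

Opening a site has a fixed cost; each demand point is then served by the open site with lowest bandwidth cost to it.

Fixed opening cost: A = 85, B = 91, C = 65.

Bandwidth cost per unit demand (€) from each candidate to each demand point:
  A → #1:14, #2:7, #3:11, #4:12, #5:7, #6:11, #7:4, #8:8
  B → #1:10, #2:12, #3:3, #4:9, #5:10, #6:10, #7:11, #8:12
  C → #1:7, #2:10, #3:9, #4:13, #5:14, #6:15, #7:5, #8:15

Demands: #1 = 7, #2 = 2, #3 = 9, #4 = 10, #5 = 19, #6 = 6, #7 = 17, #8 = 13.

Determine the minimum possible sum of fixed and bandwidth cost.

Open {A, B}: assign each demand point to its cheapest open site.
  #1→B 7×10=70, #2→A 2×7=14, #3→B 9×3=27, #4→B 10×9=90, #5→A 19×7=133, #6→B 6×10=60, #7→A 17×4=68, #8→A 13×8=104
  bandwidth cost 566, fixed 176 → total 742.
Compare {A, C}: bandwidth cost 635 + fixed 150 = 785.
Compare {A, B, C}: bandwidth cost 545 + fixed 241 = 786.
Compare {A}: bandwidth cost 702 + fixed 85 = 787.
All other subsets cost ≥ 785. Minimum total cost: 742.

742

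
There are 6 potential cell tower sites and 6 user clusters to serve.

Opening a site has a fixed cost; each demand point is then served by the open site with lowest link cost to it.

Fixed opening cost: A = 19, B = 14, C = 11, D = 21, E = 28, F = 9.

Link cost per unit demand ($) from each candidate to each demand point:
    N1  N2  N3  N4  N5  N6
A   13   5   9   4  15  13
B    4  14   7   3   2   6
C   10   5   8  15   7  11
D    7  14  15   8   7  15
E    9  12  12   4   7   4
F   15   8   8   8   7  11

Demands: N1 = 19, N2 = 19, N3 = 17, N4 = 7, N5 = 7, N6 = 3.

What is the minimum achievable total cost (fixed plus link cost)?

368

Open {B, C}: assign each demand point to its cheapest open site.
  N1→B 19×4=76, N2→C 19×5=95, N3→B 17×7=119, N4→B 7×3=21, N5→B 7×2=14, N6→B 3×6=18
  link cost 343, fixed 25 → total 368.
Compare {A, B}: link cost 343 + fixed 33 = 376.
Compare {B, C, F}: link cost 343 + fixed 34 = 377.
Compare {A, B, F}: link cost 343 + fixed 42 = 385.
All other subsets cost ≥ 376. Minimum total cost: 368.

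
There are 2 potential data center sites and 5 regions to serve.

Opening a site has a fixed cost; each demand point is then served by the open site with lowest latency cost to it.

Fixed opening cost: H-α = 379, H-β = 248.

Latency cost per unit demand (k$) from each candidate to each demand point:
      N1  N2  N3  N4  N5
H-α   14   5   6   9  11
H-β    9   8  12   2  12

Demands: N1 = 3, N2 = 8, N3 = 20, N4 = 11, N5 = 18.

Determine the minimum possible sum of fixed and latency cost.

Open {H-β}: assign each demand point to its cheapest open site.
  N1→H-β 3×9=27, N2→H-β 8×8=64, N3→H-β 20×12=240, N4→H-β 11×2=22, N5→H-β 18×12=216
  latency cost 569, fixed 248 → total 817.
Compare {H-α}: latency cost 499 + fixed 379 = 878.
Compare {H-α, H-β}: latency cost 407 + fixed 627 = 1034.

817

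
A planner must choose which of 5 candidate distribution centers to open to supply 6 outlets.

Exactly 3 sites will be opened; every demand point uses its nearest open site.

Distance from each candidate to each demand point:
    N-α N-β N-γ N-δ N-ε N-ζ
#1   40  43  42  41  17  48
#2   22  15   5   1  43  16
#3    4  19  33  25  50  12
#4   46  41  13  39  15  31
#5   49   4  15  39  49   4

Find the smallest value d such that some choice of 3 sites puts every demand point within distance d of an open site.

Open {#2, #3, #4}.
  Farthest demand point is N-β at distance 15 (to #2); all others are ≤ 15.
With {#1, #2, #3} the worst case is 17.
With {#1, #2, #4} the worst case is 22.
No size-3 selection achieves below 15.

15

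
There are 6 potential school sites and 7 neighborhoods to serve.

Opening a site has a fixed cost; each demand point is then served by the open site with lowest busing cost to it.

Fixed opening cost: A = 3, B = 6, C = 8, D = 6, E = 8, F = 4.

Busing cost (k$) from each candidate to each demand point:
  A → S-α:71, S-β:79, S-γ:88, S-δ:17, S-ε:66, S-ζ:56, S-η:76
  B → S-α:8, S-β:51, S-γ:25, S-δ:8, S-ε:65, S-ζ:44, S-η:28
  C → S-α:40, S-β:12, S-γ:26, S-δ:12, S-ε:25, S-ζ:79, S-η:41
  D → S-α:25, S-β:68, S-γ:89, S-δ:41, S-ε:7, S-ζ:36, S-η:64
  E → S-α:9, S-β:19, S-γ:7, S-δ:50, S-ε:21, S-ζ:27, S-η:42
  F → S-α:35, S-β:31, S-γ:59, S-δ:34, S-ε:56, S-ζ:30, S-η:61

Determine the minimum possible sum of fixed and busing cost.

Open {B, D, E}: assign each demand point to its cheapest open site.
  S-α→B 8, S-β→E 19, S-γ→E 7, S-δ→B 8, S-ε→D 7, S-ζ→E 27, S-η→B 28
  busing cost 104, fixed 20 → total 124.
Compare {B, C, D, E}: busing cost 97 + fixed 28 = 125.
Compare {A, B, D, E}: busing cost 104 + fixed 23 = 127.
Compare {B, D, E, F}: busing cost 104 + fixed 24 = 128.
All other subsets cost ≥ 125. Minimum total cost: 124.

124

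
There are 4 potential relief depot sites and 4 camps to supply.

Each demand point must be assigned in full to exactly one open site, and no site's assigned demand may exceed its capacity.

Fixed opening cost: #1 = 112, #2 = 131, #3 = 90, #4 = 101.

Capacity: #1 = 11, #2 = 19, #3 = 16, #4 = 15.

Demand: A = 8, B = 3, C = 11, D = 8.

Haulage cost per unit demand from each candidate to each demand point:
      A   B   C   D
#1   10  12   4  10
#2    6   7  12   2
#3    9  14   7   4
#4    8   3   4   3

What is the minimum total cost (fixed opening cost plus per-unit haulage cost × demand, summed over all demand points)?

348

Open {#3, #4}; cheapest assignment that respects the capacities:
  #3 (cap 16, load 16): A, D — cost 8×9 + 8×4 = 104
  #4 (cap 15, load 14): B, C — cost 3×3 + 11×4 = 53
  Shipping 157, fixed 191 → total 348.
  Any other capacity-feasible assignment to {#3, #4} ships for at least 157.
Compare {#2, #4}: its best feasible assignment gives total 349.
Compare {#1, #2}: its best feasible assignment gives total 372.
Every other set of open sites that can feasibly serve all demand totals ≥ 349 even under its best assignment. Minimum: 348.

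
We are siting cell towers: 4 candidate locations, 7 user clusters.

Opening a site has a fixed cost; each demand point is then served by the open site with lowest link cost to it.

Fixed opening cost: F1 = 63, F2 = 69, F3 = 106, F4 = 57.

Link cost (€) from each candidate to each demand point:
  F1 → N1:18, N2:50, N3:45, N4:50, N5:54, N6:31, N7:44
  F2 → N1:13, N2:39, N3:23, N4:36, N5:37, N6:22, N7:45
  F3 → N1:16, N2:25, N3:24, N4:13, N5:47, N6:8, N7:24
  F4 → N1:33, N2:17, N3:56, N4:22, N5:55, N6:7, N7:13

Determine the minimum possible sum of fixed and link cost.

258

Open {F2, F4}: assign each demand point to its cheapest open site.
  N1→F2 13, N2→F4 17, N3→F2 23, N4→F4 22, N5→F2 37, N6→F4 7, N7→F4 13
  link cost 132, fixed 126 → total 258.
Compare {F4}: link cost 203 + fixed 57 = 260.
Compare {F3}: link cost 157 + fixed 106 = 263.
Compare {F2}: link cost 215 + fixed 69 = 284.
All other subsets cost ≥ 260. Minimum total cost: 258.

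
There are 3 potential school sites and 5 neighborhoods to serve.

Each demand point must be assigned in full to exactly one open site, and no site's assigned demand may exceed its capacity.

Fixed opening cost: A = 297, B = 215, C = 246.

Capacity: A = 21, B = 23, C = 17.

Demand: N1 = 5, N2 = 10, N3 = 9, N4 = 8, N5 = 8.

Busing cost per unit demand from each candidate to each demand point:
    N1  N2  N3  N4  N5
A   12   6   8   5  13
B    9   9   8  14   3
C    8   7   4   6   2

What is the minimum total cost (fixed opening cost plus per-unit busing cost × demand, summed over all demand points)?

Open {B, C}; cheapest assignment that respects the capacities:
  B (cap 23, load 23): N1, N2, N5 — cost 5×9 + 10×9 + 8×3 = 159
  C (cap 17, load 17): N3, N4 — cost 9×4 + 8×6 = 84
  Shipping 243, fixed 461 → total 704.
  Any other capacity-feasible assignment to {B, C} ships for at least 243.
Compare {A, B}: its best feasible assignment gives total 753.
Compare {A, B, C}: its best feasible assignment gives total 955.
Every other set of open sites that can feasibly serve all demand totals ≥ 753 even under its best assignment. Minimum: 704.

704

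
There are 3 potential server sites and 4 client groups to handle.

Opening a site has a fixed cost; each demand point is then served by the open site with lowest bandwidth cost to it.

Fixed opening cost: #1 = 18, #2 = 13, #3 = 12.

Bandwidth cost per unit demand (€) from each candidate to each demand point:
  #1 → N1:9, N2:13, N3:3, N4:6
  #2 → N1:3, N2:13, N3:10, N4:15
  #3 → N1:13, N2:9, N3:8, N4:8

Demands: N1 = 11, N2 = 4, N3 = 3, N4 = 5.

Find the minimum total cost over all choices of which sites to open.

Open {#1, #2, #3}: assign each demand point to its cheapest open site.
  N1→#2 11×3=33, N2→#3 4×9=36, N3→#1 3×3=9, N4→#1 5×6=30
  bandwidth cost 108, fixed 43 → total 151.
Compare {#1, #2}: bandwidth cost 124 + fixed 31 = 155.
Compare {#2, #3}: bandwidth cost 133 + fixed 25 = 158.
Compare {#2}: bandwidth cost 190 + fixed 13 = 203.
All other subsets cost ≥ 155. Minimum total cost: 151.

151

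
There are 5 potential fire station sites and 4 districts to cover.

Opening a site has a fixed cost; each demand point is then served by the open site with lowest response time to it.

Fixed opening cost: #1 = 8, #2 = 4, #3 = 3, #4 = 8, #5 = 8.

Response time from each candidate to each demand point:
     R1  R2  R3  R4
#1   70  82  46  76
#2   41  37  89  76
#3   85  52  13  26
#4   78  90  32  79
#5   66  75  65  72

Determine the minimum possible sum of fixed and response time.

124

Open {#2, #3}: assign each demand point to its cheapest open site.
  R1→#2 41, R2→#2 37, R3→#3 13, R4→#3 26
  response time 117, fixed 7 → total 124.
Compare {#1, #2, #3}: response time 117 + fixed 15 = 132.
Compare {#2, #3, #4}: response time 117 + fixed 15 = 132.
Compare {#2, #3, #5}: response time 117 + fixed 15 = 132.
All other subsets cost ≥ 132. Minimum total cost: 124.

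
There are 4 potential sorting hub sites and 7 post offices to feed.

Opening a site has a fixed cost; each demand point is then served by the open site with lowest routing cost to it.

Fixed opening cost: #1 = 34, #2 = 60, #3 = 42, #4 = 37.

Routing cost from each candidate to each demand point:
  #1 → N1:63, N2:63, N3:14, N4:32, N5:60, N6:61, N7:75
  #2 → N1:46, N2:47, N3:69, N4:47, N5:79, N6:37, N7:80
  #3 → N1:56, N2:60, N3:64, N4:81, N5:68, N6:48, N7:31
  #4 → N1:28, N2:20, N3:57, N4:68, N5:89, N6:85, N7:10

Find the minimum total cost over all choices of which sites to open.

296

Open {#1, #4}: assign each demand point to its cheapest open site.
  N1→#4 28, N2→#4 20, N3→#1 14, N4→#1 32, N5→#1 60, N6→#1 61, N7→#4 10
  routing cost 225, fixed 71 → total 296.
Compare {#1, #3, #4}: routing cost 212 + fixed 113 = 325.
Compare {#1, #2, #4}: routing cost 201 + fixed 131 = 332.
Compare {#1, #2, #3, #4}: routing cost 201 + fixed 173 = 374.
All other subsets cost ≥ 325. Minimum total cost: 296.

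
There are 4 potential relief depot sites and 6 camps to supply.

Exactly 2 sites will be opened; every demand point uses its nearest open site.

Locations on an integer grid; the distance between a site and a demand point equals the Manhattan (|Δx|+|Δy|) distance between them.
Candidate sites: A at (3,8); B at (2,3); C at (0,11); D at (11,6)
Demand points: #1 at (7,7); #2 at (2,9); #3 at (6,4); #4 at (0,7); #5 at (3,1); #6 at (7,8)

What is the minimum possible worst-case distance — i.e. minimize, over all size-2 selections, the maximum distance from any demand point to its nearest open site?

5

Open {A, B}.
  Farthest demand point is #1 at distance 5 (to A); all others are ≤ 5.
With {B, D} the worst case is 6.
With {A, C} the worst case is 7.
No size-2 selection achieves below 5.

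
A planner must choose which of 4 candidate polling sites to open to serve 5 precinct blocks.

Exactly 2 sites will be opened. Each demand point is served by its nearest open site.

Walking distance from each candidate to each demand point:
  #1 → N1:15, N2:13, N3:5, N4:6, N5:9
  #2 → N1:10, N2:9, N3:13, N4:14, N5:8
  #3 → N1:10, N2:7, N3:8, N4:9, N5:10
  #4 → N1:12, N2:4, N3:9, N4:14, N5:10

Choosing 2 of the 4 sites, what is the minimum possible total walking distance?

Open {#1, #4}.
  N1→#4 12, N2→#4 4, N3→#1 5, N4→#1 6, N5→#1 9  ⇒ total 36.
Compare {#1, #3}: total 37.
Compare {#1, #2}: total 38.
No size-2 selection does better; minimum is 36.

36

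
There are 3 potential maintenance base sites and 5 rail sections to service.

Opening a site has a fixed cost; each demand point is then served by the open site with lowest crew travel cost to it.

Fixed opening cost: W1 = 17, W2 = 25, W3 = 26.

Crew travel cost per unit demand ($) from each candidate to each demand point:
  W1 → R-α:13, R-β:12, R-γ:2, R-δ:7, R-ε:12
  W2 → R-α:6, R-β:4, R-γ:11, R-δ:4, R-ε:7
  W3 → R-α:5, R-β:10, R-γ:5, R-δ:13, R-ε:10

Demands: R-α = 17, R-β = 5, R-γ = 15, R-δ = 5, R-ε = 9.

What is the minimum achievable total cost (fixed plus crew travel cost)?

277

Open {W1, W2}: assign each demand point to its cheapest open site.
  R-α→W2 17×6=102, R-β→W2 5×4=20, R-γ→W1 15×2=30, R-δ→W2 5×4=20, R-ε→W2 9×7=63
  crew travel cost 235, fixed 42 → total 277.
Compare {W1, W2, W3}: crew travel cost 218 + fixed 68 = 286.
Compare {W2, W3}: crew travel cost 263 + fixed 51 = 314.
Compare {W1, W3}: crew travel cost 290 + fixed 43 = 333.
All other subsets cost ≥ 286. Minimum total cost: 277.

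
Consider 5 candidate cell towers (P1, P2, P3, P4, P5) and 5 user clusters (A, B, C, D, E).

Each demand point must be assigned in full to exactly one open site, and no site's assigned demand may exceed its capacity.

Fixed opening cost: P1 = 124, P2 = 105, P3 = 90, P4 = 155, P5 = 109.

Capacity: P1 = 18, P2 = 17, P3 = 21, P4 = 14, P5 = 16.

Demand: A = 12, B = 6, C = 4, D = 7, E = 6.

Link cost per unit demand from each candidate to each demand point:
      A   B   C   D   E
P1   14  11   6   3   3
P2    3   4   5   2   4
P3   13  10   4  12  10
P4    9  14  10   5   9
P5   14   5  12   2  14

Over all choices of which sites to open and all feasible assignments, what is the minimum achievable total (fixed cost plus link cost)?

Open {P2, P3}; cheapest assignment that respects the capacities:
  P2 (cap 17, load 16): A, C — cost 12×3 + 4×5 = 56
  P3 (cap 21, load 19): B, D, E — cost 6×10 + 7×12 + 6×10 = 204
  Shipping 260, fixed 195 → total 455.
  Any other capacity-feasible assignment to {P2, P3} ships for at least 260.
Compare {P1, P2, P5}: its best feasible assignment gives total 456.
Compare {P2, P3, P5}: its best feasible assignment gives total 460.
Every other set of open sites that can feasibly serve all demand totals ≥ 456 even under its best assignment. Minimum: 455.

455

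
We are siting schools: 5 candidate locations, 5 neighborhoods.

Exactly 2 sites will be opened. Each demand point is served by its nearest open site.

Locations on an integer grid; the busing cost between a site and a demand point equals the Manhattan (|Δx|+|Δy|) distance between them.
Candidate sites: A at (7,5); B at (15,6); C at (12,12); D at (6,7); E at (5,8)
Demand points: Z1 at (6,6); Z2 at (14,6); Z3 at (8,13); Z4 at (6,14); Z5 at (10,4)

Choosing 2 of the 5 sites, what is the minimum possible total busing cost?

Open {B, D}.
  Z1→D 1, Z2→B 1, Z3→D 8, Z4→D 7, Z5→B 7  ⇒ total 24.
Compare {A, B}: total 26.
Compare {B, E}: total 26.
No size-2 selection does better; minimum is 24.

24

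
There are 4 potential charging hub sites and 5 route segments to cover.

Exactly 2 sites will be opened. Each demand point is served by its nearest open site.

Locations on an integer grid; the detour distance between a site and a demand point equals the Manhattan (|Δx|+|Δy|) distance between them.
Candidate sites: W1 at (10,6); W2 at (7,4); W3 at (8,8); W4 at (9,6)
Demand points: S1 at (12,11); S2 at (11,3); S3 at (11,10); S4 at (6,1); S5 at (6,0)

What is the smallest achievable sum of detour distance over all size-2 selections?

25

Open {W1, W2}.
  S1→W1 7, S2→W1 4, S3→W1 5, S4→W2 4, S5→W2 5  ⇒ total 25.
Compare {W2, W3}: total 26.
Compare {W2, W4}: total 28.
No size-2 selection does better; minimum is 25.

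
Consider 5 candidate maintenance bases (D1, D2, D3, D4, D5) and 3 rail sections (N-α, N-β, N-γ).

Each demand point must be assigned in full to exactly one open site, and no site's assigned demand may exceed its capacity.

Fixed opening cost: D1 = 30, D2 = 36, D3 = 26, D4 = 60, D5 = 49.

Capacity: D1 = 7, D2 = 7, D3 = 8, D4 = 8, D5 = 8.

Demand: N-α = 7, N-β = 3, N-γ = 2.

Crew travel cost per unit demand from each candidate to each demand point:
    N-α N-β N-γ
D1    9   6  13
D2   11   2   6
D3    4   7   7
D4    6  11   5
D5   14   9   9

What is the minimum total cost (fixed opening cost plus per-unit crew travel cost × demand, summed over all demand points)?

108

Open {D2, D3}; cheapest assignment that respects the capacities:
  D2 (cap 7, load 5): N-β, N-γ — cost 3×2 + 2×6 = 18
  D3 (cap 8, load 7): N-α — cost 7×4 = 28
  Shipping 46, fixed 62 → total 108.
  Any other capacity-feasible assignment to {D2, D3} ships for at least 46.
Compare {D1, D3}: its best feasible assignment gives total 128.
Compare {D1, D2, D3}: its best feasible assignment gives total 138.
Every other set of open sites that can feasibly serve all demand totals ≥ 128 even under its best assignment. Minimum: 108.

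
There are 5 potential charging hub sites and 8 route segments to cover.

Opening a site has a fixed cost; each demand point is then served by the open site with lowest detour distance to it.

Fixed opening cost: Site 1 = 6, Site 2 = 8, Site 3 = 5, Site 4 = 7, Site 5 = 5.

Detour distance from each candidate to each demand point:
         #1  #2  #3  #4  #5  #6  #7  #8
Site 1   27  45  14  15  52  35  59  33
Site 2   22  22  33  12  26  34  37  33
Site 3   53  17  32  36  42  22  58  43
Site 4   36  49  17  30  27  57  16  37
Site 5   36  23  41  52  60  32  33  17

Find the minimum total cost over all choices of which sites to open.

174

Open {Site 2, Site 3, Site 4, Site 5}: assign each demand point to its cheapest open site.
  #1→Site 2 22, #2→Site 3 17, #3→Site 4 17, #4→Site 2 12, #5→Site 2 26, #6→Site 3 22, #7→Site 4 16, #8→Site 5 17
  detour distance 149, fixed 25 → total 174.
Compare {Site 1, Site 2, Site 3, Site 4, Site 5}: detour distance 146 + fixed 31 = 177.
Compare {Site 1, Site 3, Site 4, Site 5}: detour distance 155 + fixed 23 = 178.
Compare {Site 2, Site 4, Site 5}: detour distance 164 + fixed 20 = 184.
All other subsets cost ≥ 177. Minimum total cost: 174.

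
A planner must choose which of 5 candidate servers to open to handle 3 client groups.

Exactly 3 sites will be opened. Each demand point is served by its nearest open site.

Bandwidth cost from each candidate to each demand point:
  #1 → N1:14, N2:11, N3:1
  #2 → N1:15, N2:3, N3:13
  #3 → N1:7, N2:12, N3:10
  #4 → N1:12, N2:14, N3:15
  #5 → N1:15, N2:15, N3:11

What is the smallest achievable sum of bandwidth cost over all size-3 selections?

11

Open {#1, #2, #3}.
  N1→#3 7, N2→#2 3, N3→#1 1  ⇒ total 11.
Compare {#1, #2, #4}: total 16.
Compare {#1, #2, #5}: total 18.
No size-3 selection does better; minimum is 11.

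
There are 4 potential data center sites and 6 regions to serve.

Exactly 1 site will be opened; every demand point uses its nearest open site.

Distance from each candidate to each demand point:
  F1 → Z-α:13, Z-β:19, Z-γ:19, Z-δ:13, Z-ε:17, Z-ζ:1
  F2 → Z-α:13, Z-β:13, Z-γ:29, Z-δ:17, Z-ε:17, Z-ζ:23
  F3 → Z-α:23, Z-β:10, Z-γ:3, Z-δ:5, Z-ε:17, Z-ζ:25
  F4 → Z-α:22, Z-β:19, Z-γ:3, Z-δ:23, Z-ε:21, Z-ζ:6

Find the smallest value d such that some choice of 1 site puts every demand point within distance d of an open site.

Open {F1}.
  Farthest demand point is Z-β at distance 19 (to F1); all others are ≤ 19.
With {F4} the worst case is 23.
With {F3} the worst case is 25.
No size-1 selection achieves below 19.

19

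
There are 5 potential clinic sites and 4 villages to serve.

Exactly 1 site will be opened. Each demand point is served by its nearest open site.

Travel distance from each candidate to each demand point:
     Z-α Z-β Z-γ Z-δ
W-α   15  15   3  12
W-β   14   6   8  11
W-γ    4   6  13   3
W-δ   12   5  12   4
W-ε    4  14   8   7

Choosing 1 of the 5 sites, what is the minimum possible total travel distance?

26

Open {W-γ}.
  Z-α→W-γ 4, Z-β→W-γ 6, Z-γ→W-γ 13, Z-δ→W-γ 3  ⇒ total 26.
Compare {W-δ}: total 33.
Compare {W-ε}: total 33.
No size-1 selection does better; minimum is 26.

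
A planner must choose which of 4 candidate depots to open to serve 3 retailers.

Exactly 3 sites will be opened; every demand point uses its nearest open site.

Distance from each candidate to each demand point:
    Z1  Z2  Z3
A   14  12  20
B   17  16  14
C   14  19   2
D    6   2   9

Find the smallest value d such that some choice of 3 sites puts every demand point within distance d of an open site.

6

Open {A, C, D}.
  Farthest demand point is Z1 at distance 6 (to D); all others are ≤ 6.
With {B, C, D} the worst case is 6.
With {A, B, D} the worst case is 9.
No size-3 selection achieves below 6.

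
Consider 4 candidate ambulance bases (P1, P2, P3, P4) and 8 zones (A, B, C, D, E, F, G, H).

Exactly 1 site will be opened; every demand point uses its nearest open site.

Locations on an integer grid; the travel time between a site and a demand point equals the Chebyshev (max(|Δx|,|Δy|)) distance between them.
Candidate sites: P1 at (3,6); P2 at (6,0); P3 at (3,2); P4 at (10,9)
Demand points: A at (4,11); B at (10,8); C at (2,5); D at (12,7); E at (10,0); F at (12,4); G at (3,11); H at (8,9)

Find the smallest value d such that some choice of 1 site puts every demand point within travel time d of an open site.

Open {P1}.
  Farthest demand point is D at travel time 9 (to P1); all others are ≤ 9.
With {P3} the worst case is 9.
With {P4} the worst case is 9.
No size-1 selection achieves below 9.

9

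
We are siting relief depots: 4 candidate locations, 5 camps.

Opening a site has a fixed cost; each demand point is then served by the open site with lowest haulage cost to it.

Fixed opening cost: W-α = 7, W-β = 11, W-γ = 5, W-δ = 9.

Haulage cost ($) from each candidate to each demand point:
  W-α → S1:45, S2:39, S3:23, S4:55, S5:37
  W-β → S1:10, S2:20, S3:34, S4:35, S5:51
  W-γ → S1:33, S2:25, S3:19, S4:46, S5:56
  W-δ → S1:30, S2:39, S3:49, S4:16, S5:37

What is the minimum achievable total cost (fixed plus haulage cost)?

127

Open {W-β, W-γ, W-δ}: assign each demand point to its cheapest open site.
  S1→W-β 10, S2→W-β 20, S3→W-γ 19, S4→W-δ 16, S5→W-δ 37
  haulage cost 102, fixed 25 → total 127.
Compare {W-α, W-β, W-δ}: haulage cost 106 + fixed 27 = 133.
Compare {W-α, W-β, W-γ, W-δ}: haulage cost 102 + fixed 32 = 134.
Compare {W-β, W-δ}: haulage cost 117 + fixed 20 = 137.
All other subsets cost ≥ 133. Minimum total cost: 127.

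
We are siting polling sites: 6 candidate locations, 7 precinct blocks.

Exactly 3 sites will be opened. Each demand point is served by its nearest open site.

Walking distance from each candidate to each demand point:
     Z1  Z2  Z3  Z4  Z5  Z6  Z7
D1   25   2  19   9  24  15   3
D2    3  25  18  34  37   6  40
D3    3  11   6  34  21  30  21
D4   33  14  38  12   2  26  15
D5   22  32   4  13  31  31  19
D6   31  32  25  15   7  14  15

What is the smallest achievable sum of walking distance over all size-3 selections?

40

Open {D1, D3, D4}.
  Z1→D3 3, Z2→D1 2, Z3→D3 6, Z4→D1 9, Z5→D4 2, Z6→D1 15, Z7→D1 3  ⇒ total 40.
Compare {D1, D2, D4}: total 43.
Compare {D1, D3, D6}: total 44.
No size-3 selection does better; minimum is 40.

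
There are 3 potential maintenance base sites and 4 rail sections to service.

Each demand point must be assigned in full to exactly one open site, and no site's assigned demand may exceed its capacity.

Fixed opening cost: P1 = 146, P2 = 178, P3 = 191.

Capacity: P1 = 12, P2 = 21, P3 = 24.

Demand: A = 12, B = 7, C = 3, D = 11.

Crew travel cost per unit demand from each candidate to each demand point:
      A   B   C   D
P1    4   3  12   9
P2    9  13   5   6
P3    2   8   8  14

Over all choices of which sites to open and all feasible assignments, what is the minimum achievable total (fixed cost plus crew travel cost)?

530

Open {P2, P3}; cheapest assignment that respects the capacities:
  P2 (cap 21, load 14): C, D — cost 3×5 + 11×6 = 81
  P3 (cap 24, load 19): A, B — cost 12×2 + 7×8 = 80
  Shipping 161, fixed 369 → total 530.
  Any other capacity-feasible assignment to {P2, P3} ships for at least 161.
Compare {P1, P3}: its best feasible assignment gives total 540.
Compare {P1, P2}: its best feasible assignment gives total 544.
Every other set of open sites that can feasibly serve all demand totals ≥ 540 even under its best assignment. Minimum: 530.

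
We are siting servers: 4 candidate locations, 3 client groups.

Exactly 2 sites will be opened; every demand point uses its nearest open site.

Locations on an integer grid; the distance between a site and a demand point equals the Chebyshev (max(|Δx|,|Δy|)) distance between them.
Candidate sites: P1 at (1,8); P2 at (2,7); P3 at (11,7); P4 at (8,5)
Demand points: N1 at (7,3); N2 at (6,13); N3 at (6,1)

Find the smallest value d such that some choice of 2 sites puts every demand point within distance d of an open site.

5

Open {P1, P4}.
  Farthest demand point is N2 at distance 5 (to P1); all others are ≤ 5.
With {P1, P2} the worst case is 6.
With {P1, P3} the worst case is 6.
No size-2 selection achieves below 5.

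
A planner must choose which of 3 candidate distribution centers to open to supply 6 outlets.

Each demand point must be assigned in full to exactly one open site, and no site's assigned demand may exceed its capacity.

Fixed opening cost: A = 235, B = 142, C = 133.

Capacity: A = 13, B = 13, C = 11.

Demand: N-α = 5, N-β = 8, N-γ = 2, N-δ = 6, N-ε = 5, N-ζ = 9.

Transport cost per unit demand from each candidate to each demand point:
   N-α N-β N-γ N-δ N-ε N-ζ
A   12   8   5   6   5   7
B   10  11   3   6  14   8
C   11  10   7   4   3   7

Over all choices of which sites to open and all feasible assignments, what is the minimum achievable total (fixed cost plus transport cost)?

Open {A, B, C}; cheapest assignment that respects the capacities:
  A (cap 13, load 13): N-α, N-β — cost 5×12 + 8×8 = 124
  B (cap 13, load 11): N-γ, N-ζ — cost 2×3 + 9×8 = 78
  C (cap 11, load 11): N-δ, N-ε — cost 6×4 + 5×3 = 39
  Shipping 241, fixed 510 → total 751.
  Any other capacity-feasible assignment to {A, B, C} ships for at least 241.
Total demand is 35 and no other set of sites has combined capacity ≥ 35, so {A, B, C} is the only feasible choice of open sites. Minimum: 751.

751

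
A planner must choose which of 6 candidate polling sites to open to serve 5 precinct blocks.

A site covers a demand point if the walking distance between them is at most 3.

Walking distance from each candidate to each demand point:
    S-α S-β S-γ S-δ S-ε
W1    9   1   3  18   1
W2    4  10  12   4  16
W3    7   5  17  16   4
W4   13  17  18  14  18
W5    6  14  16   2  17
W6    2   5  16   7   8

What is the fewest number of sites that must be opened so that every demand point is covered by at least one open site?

3

Coverage sets (demand points within 3 of each site):
  W1: {S-β, S-γ, S-ε}
  W2: {}
  W3: {}
  W4: {}
  W5: {S-δ}
  W6: {S-α}
No 2 sites suffice: every size-2 union leaves at least one demand point uncovered.
But {W1, W5, W6} covers everything, so the minimum is 3.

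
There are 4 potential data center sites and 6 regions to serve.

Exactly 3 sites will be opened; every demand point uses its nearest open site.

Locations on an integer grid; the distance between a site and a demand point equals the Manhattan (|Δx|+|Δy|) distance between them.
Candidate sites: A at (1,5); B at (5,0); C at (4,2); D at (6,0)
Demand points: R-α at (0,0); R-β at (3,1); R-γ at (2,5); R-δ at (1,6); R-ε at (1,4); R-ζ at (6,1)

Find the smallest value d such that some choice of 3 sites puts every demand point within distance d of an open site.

5

Open {A, B, C}.
  Farthest demand point is R-α at distance 5 (to B); all others are ≤ 5.
With {A, B, D} the worst case is 5.
With {A, C, D} the worst case is 6.
No size-3 selection achieves below 5.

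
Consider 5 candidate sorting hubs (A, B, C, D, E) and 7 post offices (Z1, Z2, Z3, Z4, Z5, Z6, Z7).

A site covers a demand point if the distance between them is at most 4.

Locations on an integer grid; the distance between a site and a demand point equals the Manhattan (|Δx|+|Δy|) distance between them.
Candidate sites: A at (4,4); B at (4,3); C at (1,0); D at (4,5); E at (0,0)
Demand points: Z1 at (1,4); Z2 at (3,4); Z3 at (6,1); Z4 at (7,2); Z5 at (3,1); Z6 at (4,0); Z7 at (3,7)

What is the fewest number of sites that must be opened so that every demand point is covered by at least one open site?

2

Coverage sets (demand points within 4 of each site):
  A: {Z1, Z2, Z5, Z6, Z7}
  B: {Z1, Z2, Z3, Z4, Z5, Z6}
  C: {Z1, Z5, Z6}
  D: {Z1, Z2, Z7}
  E: {Z5, Z6}
No single site covers all 7 demand points.
But {A, B} covers everything, so the minimum is 2.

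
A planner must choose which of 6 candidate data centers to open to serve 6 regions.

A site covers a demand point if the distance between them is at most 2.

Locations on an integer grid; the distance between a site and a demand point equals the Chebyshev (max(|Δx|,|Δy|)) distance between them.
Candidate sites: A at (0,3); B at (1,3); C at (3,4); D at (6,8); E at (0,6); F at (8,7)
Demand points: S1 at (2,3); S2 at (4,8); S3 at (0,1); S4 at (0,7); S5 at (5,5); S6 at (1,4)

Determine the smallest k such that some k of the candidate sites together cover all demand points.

4

Coverage sets (demand points within 2 of each site):
  A: {S1, S3, S6}
  B: {S1, S3, S6}
  C: {S1, S5, S6}
  D: {S2}
  E: {S4, S6}
  F: {}
No 3 sites suffice: every size-3 union leaves at least one demand point uncovered.
But {A, C, D, E} covers everything, so the minimum is 4.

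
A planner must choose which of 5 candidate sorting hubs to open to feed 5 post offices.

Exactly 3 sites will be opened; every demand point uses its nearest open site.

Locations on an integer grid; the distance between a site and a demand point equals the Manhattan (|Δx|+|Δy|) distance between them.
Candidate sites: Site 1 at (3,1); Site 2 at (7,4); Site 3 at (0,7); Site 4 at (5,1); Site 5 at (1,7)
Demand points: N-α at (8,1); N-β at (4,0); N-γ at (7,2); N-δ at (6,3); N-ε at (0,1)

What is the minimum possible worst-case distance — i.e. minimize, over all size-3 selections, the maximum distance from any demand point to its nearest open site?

3

Open {Site 1, Site 2, Site 4}.
  Farthest demand point is N-α at distance 3 (to Site 4); all others are ≤ 3.
With {Site 1, Site 3, Site 4} the worst case is 3.
With {Site 1, Site 4, Site 5} the worst case is 3.
No size-3 selection achieves below 3.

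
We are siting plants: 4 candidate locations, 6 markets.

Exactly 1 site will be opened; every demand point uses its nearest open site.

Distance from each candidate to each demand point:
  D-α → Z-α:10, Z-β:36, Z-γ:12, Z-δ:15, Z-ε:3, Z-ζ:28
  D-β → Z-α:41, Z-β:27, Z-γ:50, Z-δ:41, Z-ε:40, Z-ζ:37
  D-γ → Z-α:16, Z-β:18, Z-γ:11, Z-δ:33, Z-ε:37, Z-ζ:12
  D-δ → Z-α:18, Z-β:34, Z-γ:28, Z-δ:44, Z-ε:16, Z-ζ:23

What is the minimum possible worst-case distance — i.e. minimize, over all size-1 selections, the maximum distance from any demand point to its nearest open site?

Open {D-α}.
  Farthest demand point is Z-β at distance 36 (to D-α); all others are ≤ 36.
With {D-γ} the worst case is 37.
With {D-δ} the worst case is 44.
No size-1 selection achieves below 36.

36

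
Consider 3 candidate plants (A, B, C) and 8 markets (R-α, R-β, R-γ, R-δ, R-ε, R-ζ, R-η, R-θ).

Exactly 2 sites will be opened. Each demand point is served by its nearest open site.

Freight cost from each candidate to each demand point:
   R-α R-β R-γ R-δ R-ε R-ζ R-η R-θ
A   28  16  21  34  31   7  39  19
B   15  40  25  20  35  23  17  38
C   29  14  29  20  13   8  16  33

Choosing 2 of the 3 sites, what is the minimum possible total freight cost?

138

Open {A, C}.
  R-α→A 28, R-β→C 14, R-γ→A 21, R-δ→C 20, R-ε→C 13, R-ζ→A 7, R-η→C 16, R-θ→A 19  ⇒ total 138.
Compare {B, C}: total 144.
Compare {A, B}: total 146.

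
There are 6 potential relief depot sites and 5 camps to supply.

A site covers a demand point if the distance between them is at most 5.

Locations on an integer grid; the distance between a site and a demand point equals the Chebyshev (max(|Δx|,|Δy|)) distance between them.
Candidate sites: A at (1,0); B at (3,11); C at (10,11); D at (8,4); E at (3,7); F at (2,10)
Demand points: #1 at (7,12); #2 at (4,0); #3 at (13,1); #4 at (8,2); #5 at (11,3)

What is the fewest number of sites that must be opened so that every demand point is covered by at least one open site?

Coverage sets (demand points within 5 of each site):
  A: {#2}
  B: {#1}
  C: {#1}
  D: {#2, #3, #4, #5}
  E: {#1, #4}
  F: {#1}
No single site covers all 5 demand points.
But {B, D} covers everything, so the minimum is 2.

2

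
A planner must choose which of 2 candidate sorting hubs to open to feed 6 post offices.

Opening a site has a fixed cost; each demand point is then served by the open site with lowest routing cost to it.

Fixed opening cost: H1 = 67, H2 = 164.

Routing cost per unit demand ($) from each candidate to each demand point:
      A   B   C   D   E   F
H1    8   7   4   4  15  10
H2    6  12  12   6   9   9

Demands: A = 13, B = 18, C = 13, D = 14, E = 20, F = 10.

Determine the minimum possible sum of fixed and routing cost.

805

Open {H1}: assign each demand point to its cheapest open site.
  A→H1 13×8=104, B→H1 18×7=126, C→H1 13×4=52, D→H1 14×4=56, E→H1 20×15=300, F→H1 10×10=100
  routing cost 738, fixed 67 → total 805.
Compare {H1, H2}: routing cost 582 + fixed 231 = 813.
Compare {H2}: routing cost 804 + fixed 164 = 968.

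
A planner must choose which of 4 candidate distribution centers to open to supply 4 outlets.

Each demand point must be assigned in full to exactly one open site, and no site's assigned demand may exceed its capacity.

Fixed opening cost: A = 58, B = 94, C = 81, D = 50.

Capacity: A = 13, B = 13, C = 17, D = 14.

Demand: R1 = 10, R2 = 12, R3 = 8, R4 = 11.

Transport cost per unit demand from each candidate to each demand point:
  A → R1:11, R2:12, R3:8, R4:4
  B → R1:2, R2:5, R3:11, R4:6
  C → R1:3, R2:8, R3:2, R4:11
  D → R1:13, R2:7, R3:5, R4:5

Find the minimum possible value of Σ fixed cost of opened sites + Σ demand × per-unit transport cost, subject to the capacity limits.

447

Open {A, B, C, D}; cheapest assignment that respects the capacities:
  A (cap 13, load 11): R4 — cost 11×4 = 44
  B (cap 13, load 10): R1 — cost 10×2 = 20
  C (cap 17, load 8): R3 — cost 8×2 = 16
  D (cap 14, load 12): R2 — cost 12×7 = 84
  Shipping 164, fixed 283 → total 447.
  Any other capacity-feasible assignment to {A, B, C, D} ships for at least 164.
Total demand is 41; every other set of sites either has combined capacity below 41 or cannot fit the demands without splitting one across sites, so {A, B, C, D} is the only feasible choice of open sites. Minimum: 447.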